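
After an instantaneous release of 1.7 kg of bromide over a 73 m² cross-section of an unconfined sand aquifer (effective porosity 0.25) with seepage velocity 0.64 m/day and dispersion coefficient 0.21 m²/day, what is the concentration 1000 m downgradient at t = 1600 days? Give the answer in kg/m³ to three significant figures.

For an instantaneous plane source, C(x,t) = M/(n_e·A·√(4πDt)) · exp(−(x−vt)²/(4Dt)), with n_e·A the pore (flow) area.
Plume center vt = 0.64 × 1600 = 1024 m, so the well at 1000 m is 24 m upgradient of the peak.
√(4πDt) = 64.98 m, giving peak height M/(n_e·A·√(4πDt)) = 1.7/(0.25 × 73 × 64.98) = 0.001434 kg/m³.
(x−vt)²/(4Dt) = (-24)²/(4 × 0.21 × 1600) = 0.4286; exp(−0.4286) = 0.6514.
C = 0.001434 × 0.6514 = 0.000934 kg/m³.

0.000934 kg/m³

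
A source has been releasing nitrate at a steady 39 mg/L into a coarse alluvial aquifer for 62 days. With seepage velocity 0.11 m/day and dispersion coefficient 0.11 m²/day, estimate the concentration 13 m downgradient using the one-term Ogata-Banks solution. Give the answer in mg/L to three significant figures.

1.84 mg/L

For a continuous step input, C/C₀ ≈ ½·erfc((x−vt)/(2√(Dt))).
vt = 0.11 × 62 = 6.82 m and 2√(Dt) = 2√(0.11 × 62) = 5.223 m.
Argument (x−vt)/(2√(Dt)) = (13 − 6.82)/5.223 = 1.183; ½·erfc(1.183) = 0.04716.
C = 39 × 0.04716 = 1.84 mg/L.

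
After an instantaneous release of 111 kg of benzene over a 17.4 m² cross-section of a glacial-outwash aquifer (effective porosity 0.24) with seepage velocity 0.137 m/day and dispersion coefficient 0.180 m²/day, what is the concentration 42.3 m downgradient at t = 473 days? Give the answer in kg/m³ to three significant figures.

For an instantaneous plane source, C(x,t) = M/(n_e·A·√(4πDt)) · exp(−(x−vt)²/(4Dt)), with n_e·A the pore (flow) area.
Plume center vt = 0.137 × 473 = 64.801 m, so the well at 42.3 m is 22.501 m upgradient of the peak.
√(4πDt) = 32.71 m, giving peak height M/(n_e·A·√(4πDt)) = 111/(0.24 × 17.4 × 32.71) = 0.8126 kg/m³.
(x−vt)²/(4Dt) = (-22.501)²/(4 × 0.180 × 473) = 1.487; exp(−1.487) = 0.2260.
C = 0.8126 × 0.2260 = 0.184 kg/m³.

0.184 kg/m³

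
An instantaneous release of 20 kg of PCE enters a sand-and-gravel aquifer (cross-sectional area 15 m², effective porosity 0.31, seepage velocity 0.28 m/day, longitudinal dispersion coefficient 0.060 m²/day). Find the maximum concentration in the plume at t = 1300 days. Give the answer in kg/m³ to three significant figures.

The peak of an instantaneous 1D plume sits at x = vt; there the Gaussian factor is 1 and C_max = M/(n_e·A·√(4πDt)), where n_e·A is the pore area the mass is dissolved in.
√(4πDt) = √(4π × 0.060 × 1300) = 31.31 m, so C_max = 20/(0.31 × 15 × 31.31) = 0.137 kg/m³.

0.137 kg/m³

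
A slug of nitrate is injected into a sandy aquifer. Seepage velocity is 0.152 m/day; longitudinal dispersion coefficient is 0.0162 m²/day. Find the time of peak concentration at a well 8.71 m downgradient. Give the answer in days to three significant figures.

For the 1D instantaneous-source solution, setting ∂C/∂t = 0 at fixed x gives v²t² + 2Dt − x² = 0, so t = (√(D² + v²x²) − D)/v².
√(D² + v²x²) = √(0.0162² + 0.152² × 8.71²) = 1.324; v² = 0.023104.
t = (1.324 − 0.0162)/0.023104 = 56.6 days (vs. the pure-advection estimate x/v = 57.3 d).

56.6 days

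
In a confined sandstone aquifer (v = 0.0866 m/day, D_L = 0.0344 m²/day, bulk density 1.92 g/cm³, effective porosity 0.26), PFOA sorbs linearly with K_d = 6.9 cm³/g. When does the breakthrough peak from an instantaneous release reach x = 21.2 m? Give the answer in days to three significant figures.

Retardation factor R = 1 + ρ_b·K_d/n = 1 + 1.92 × 6.9/0.26 = 51.95.
Sorption retards both mechanisms: v_R = v/R = 0.001667 m/day, D_R = D/R = 0.0006622 m²/day.
Peak time from v_R²t² + 2D_R t − x² = 0: t = (√(D_R² + v_R²x²) − D_R)/v_R².
√(D_R² + v_R²x²) = √(0.0006622² + 0.001667² × 21.2²) = 0.03535; v_R² = 2.779e-06.
t = (0.03535 − 0.0006622)/2.779e-06 = 12500 days.

12500 days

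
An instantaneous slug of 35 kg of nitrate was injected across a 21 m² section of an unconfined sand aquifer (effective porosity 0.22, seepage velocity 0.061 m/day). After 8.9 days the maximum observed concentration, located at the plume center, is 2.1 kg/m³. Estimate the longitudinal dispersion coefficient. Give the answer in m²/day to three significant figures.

At the plume center C_max = M/(n_e·A·√(4πDt)), so D = M²/(4πt·(n_e·A·C_max)²).
n_e·A·C_max = 0.22 × 21 × 2.1 = 9.702 kg/m.
D = 35²/(4π × 8.9 × 9.702²) = 0.116 m²/day.

0.116 m²/day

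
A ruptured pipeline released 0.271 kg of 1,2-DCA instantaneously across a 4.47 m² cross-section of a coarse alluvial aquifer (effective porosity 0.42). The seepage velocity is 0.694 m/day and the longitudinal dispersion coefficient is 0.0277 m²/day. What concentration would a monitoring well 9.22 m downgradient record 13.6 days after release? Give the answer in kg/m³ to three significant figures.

0.0643 kg/m³

For an instantaneous plane source, C(x,t) = M/(n_e·A·√(4πDt)) · exp(−(x−vt)²/(4Dt)), with n_e·A the pore (flow) area.
Plume center vt = 0.694 × 13.6 = 9.4384 m, so the well at 9.22 m is 0.2184 m upgradient of the peak.
√(4πDt) = 2.176 m, giving peak height M/(n_e·A·√(4πDt)) = 0.271/(0.42 × 4.47 × 2.176) = 0.06634 kg/m³.
(x−vt)²/(4Dt) = (-0.2184)²/(4 × 0.0277 × 13.6) = 0.03165; exp(−0.03165) = 0.9688.
C = 0.06634 × 0.9688 = 0.0643 kg/m³.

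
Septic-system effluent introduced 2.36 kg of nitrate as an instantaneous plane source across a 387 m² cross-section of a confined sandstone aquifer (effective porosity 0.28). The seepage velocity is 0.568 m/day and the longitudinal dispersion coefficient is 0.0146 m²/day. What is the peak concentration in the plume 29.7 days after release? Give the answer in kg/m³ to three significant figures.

The peak of an instantaneous 1D plume sits at x = vt; there the Gaussian factor is 1 and C_max = M/(n_e·A·√(4πDt)), where n_e·A is the pore area the mass is dissolved in.
√(4πDt) = √(4π × 0.0146 × 29.7) = 2.334 m, so C_max = 2.36/(0.28 × 387 × 2.334) = 0.00933 kg/m³.

0.00933 kg/m³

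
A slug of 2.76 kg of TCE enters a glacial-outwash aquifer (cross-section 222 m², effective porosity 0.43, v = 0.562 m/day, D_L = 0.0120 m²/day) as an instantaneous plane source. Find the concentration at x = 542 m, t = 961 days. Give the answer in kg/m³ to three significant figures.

0.00222 kg/m³

For an instantaneous plane source, C(x,t) = M/(n_e·A·√(4πDt)) · exp(−(x−vt)²/(4Dt)), with n_e·A the pore (flow) area.
Plume center vt = 0.562 × 961 = 540.082 m, so the well at 542 m is 1.918 m downgradient of the peak.
√(4πDt) = 12.04 m, giving peak height M/(n_e·A·√(4πDt)) = 2.76/(0.43 × 222 × 12.04) = 0.002401 kg/m³.
(x−vt)²/(4Dt) = (1.918)²/(4 × 0.0120 × 961) = 0.07975; exp(−0.07975) = 0.9233.
C = 0.002401 × 0.9233 = 0.00222 kg/m³.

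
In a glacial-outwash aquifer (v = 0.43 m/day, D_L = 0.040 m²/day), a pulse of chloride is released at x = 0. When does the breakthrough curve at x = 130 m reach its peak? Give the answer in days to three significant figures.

302 days

For the 1D instantaneous-source solution, setting ∂C/∂t = 0 at fixed x gives v²t² + 2Dt − x² = 0, so t = (√(D² + v²x²) − D)/v².
√(D² + v²x²) = √(0.040² + 0.43² × 130²) = 55.90; v² = 0.1849.
t = (55.90 − 0.040)/0.1849 = 302 days (vs. the pure-advection estimate x/v = 302 d).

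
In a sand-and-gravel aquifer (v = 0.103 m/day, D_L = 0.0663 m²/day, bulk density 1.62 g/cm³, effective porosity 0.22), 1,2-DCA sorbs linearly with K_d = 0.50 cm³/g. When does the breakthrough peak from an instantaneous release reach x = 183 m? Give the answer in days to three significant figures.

8290 days

Retardation factor R = 1 + ρ_b·K_d/n = 1 + 1.62 × 0.50/0.22 = 4.682.
Sorption retards both mechanisms: v_R = v/R = 0.02200 m/day, D_R = D/R = 0.01416 m²/day.
Peak time from v_R²t² + 2D_R t − x² = 0: t = (√(D_R² + v_R²x²) − D_R)/v_R².
√(D_R² + v_R²x²) = √(0.01416² + 0.02200² × 183²) = 4.026; v_R² = 0.0004840.
t = (4.026 − 0.01416)/0.0004840 = 8290 days.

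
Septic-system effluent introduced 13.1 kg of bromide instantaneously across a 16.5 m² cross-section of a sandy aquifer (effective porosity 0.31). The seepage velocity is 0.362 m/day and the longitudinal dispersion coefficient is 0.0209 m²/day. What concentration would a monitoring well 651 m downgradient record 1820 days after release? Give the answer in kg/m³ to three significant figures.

0.0782 kg/m³

For an instantaneous plane source, C(x,t) = M/(n_e·A·√(4πDt)) · exp(−(x−vt)²/(4Dt)), with n_e·A the pore (flow) area.
Plume center vt = 0.362 × 1820 = 658.84 m, so the well at 651 m is 7.84 m upgradient of the peak.
√(4πDt) = 21.86 m, giving peak height M/(n_e·A·√(4πDt)) = 13.1/(0.31 × 16.5 × 21.86) = 0.1172 kg/m³.
(x−vt)²/(4Dt) = (-7.84)²/(4 × 0.0209 × 1820) = 0.4040; exp(−0.4040) = 0.6676.
C = 0.1172 × 0.6676 = 0.0782 kg/m³.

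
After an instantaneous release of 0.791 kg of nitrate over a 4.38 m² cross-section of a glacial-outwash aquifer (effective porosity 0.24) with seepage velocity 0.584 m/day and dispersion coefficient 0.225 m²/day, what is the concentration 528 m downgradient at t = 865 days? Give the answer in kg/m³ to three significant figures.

0.00779 kg/m³

For an instantaneous plane source, C(x,t) = M/(n_e·A·√(4πDt)) · exp(−(x−vt)²/(4Dt)), with n_e·A the pore (flow) area.
Plume center vt = 0.584 × 865 = 505.16 m, so the well at 528 m is 22.84 m downgradient of the peak.
√(4πDt) = 49.45 m, giving peak height M/(n_e·A·√(4πDt)) = 0.791/(0.24 × 4.38 × 49.45) = 0.01522 kg/m³.
(x−vt)²/(4Dt) = (22.84)²/(4 × 0.225 × 865) = 0.6701; exp(−0.6701) = 0.5117.
C = 0.01522 × 0.5117 = 0.00779 kg/m³.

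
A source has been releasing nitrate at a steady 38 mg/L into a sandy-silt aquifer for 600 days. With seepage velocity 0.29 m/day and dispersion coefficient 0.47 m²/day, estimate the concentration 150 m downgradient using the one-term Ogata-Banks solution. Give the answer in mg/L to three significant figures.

32.1 mg/L

For a continuous step input, C/C₀ ≈ ½·erfc((x−vt)/(2√(Dt))).
vt = 0.29 × 600 = 174 m and 2√(Dt) = 2√(0.47 × 600) = 33.59 m.
Argument (x−vt)/(2√(Dt)) = (150 − 174)/33.59 = -0.7145; ½·erfc(-0.7145) = 0.8439.
C = 38 × 0.8439 = 32.1 mg/L.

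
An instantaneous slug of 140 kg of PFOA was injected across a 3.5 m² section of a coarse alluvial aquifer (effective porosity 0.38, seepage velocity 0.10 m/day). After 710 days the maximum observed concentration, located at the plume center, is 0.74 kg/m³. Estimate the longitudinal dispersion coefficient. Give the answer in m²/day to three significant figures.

2.27 m²/day

At the plume center C_max = M/(n_e·A·√(4πDt)), so D = M²/(4πt·(n_e·A·C_max)²).
n_e·A·C_max = 0.38 × 3.5 × 0.74 = 0.9842 kg/m.
D = 140²/(4π × 710 × 0.9842²) = 2.27 m²/day.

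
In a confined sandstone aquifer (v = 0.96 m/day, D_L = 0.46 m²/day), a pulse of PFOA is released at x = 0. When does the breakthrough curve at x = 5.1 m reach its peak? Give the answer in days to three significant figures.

For the 1D instantaneous-source solution, setting ∂C/∂t = 0 at fixed x gives v²t² + 2Dt − x² = 0, so t = (√(D² + v²x²) − D)/v².
√(D² + v²x²) = √(0.46² + 0.96² × 5.1²) = 4.918; v² = 0.9216.
t = (4.918 − 0.46)/0.9216 = 4.84 days (vs. the pure-advection estimate x/v = 5.31 d).

4.84 days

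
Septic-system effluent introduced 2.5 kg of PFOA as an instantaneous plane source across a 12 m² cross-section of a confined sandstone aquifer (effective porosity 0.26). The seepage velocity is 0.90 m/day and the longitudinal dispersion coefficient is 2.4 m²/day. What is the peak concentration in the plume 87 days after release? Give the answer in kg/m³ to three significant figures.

The peak of an instantaneous 1D plume sits at x = vt; there the Gaussian factor is 1 and C_max = M/(n_e·A·√(4πDt)), where n_e·A is the pore area the mass is dissolved in.
√(4πDt) = √(4π × 2.4 × 87) = 51.22 m, so C_max = 2.5/(0.26 × 12 × 51.22) = 0.0156 kg/m³.

0.0156 kg/m³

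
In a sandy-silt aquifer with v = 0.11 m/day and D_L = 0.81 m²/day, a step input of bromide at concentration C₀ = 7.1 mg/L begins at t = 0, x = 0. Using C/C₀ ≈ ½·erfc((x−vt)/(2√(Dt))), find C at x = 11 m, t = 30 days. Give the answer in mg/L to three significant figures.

0.956 mg/L

For a continuous step input, C/C₀ ≈ ½·erfc((x−vt)/(2√(Dt))).
vt = 0.11 × 30 = 3.3 m and 2√(Dt) = 2√(0.81 × 30) = 9.859 m.
Argument (x−vt)/(2√(Dt)) = (11 − 3.3)/9.859 = 0.7810; ½·erfc(0.7810) = 0.1347.
C = 7.1 × 0.1347 = 0.956 mg/L.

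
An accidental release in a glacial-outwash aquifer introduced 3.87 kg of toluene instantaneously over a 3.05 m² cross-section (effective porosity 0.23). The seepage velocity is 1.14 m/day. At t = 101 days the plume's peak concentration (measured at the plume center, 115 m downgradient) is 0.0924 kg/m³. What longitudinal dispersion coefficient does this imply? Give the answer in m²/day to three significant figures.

2.81 m²/day

At the plume center C_max = M/(n_e·A·√(4πDt)), so D = M²/(4πt·(n_e·A·C_max)²).
n_e·A·C_max = 0.23 × 3.05 × 0.0924 = 0.06482 kg/m.
D = 3.87²/(4π × 101 × 0.06482²) = 2.81 m²/day.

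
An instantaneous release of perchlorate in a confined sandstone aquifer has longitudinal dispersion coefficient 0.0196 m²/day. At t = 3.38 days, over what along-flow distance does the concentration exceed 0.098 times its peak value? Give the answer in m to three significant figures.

1.57 m

The plume is Gaussian with σ = √(2Dt) = √(2 × 0.0196 × 3.38) = 0.3640 m.
C/C_peak = exp(−Δx²/(2σ²)) = 0.098 ⇒ Δx = σ·√(−2 ln 0.098) = 0.3640 × 2.155 = 0.7844 m.
Width = 2Δx = 1.57 m.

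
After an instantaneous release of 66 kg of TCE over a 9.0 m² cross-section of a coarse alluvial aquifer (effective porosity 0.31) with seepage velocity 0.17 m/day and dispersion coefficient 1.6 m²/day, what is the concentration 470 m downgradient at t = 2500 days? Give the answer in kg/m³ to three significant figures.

0.0930 kg/m³

For an instantaneous plane source, C(x,t) = M/(n_e·A·√(4πDt)) · exp(−(x−vt)²/(4Dt)), with n_e·A the pore (flow) area.
Plume center vt = 0.17 × 2500 = 425 m, so the well at 470 m is 45 m downgradient of the peak.
√(4πDt) = 224.2 m, giving peak height M/(n_e·A·√(4πDt)) = 66/(0.31 × 9.0 × 224.2) = 0.1055 kg/m³.
(x−vt)²/(4Dt) = (45)²/(4 × 1.6 × 2500) = 0.1266; exp(−0.1266) = 0.8811.
C = 0.1055 × 0.8811 = 0.0930 kg/m³.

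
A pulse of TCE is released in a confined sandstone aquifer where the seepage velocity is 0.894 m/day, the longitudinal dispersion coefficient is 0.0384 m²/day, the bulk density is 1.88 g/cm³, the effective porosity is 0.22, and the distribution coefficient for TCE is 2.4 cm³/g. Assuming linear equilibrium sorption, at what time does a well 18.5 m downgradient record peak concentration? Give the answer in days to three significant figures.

444 days

Retardation factor R = 1 + ρ_b·K_d/n = 1 + 1.88 × 2.4/0.22 = 21.51.
Sorption retards both mechanisms: v_R = v/R = 0.04156 m/day, D_R = D/R = 0.001785 m²/day.
Peak time from v_R²t² + 2D_R t − x² = 0: t = (√(D_R² + v_R²x²) − D_R)/v_R².
√(D_R² + v_R²x²) = √(0.001785² + 0.04156² × 18.5²) = 0.7689; v_R² = 0.001727.
t = (0.7689 − 0.001785)/0.001727 = 444 days.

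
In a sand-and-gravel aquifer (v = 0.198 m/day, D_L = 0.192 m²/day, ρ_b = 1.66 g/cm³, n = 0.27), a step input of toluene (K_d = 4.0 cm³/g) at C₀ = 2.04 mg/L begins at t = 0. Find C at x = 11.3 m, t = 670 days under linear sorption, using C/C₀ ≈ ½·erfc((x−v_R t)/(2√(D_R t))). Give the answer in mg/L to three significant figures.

Retardation factor R = 1 + ρ_b·K_d/n = 1 + 1.66 × 4.0/0.27 = 25.59.
Sorption retards both mechanisms: v_R = v/R = 0.007737 m/day, D_R = D/R = 0.007503 m²/day.
v_R·t = 0.007737 × 670 = 5.18379 m; 2√(D_R t) = 4.484 m; argument = (11.3 − 5.18379)/4.484 = 1.364.
C = C₀ × ½·erfc(1.364) = 2.04 × 0.02687 = 0.0548 mg/L.

0.0548 mg/L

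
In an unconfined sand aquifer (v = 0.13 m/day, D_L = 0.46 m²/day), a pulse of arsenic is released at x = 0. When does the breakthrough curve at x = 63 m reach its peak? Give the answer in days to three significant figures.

458 days

For the 1D instantaneous-source solution, setting ∂C/∂t = 0 at fixed x gives v²t² + 2Dt − x² = 0, so t = (√(D² + v²x²) − D)/v².
√(D² + v²x²) = √(0.46² + 0.13² × 63²) = 8.203; v² = 0.0169.
t = (8.203 − 0.46)/0.0169 = 458 days (vs. the pure-advection estimate x/v = 485 d).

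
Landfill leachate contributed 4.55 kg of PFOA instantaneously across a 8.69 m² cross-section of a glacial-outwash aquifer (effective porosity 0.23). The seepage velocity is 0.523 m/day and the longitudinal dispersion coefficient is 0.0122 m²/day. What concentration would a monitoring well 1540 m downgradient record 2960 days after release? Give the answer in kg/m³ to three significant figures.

0.0680 kg/m³

For an instantaneous plane source, C(x,t) = M/(n_e·A·√(4πDt)) · exp(−(x−vt)²/(4Dt)), with n_e·A the pore (flow) area.
Plume center vt = 0.523 × 2960 = 1548.08 m, so the well at 1540 m is 8.08 m upgradient of the peak.
√(4πDt) = 21.30 m, giving peak height M/(n_e·A·√(4πDt)) = 4.55/(0.23 × 8.69 × 21.30) = 0.1069 kg/m³.
(x−vt)²/(4Dt) = (-8.08)²/(4 × 0.0122 × 2960) = 0.4520; exp(−0.4520) = 0.6364.
C = 0.1069 × 0.6364 = 0.0680 kg/m³.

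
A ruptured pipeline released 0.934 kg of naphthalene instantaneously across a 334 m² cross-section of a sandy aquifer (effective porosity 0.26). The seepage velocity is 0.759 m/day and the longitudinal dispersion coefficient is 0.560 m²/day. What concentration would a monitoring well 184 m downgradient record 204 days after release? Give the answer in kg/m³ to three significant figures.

For an instantaneous plane source, C(x,t) = M/(n_e·A·√(4πDt)) · exp(−(x−vt)²/(4Dt)), with n_e·A the pore (flow) area.
Plume center vt = 0.759 × 204 = 154.836 m, so the well at 184 m is 29.164 m downgradient of the peak.
√(4πDt) = 37.89 m, giving peak height M/(n_e·A·√(4πDt)) = 0.934/(0.26 × 334 × 37.89) = 0.0002839 kg/m³.
(x−vt)²/(4Dt) = (29.164)²/(4 × 0.560 × 204) = 1.861; exp(−1.861) = 0.1555.
C = 0.0002839 × 0.1555 = 4.41e-05 kg/m³.

4.41e-05 kg/m³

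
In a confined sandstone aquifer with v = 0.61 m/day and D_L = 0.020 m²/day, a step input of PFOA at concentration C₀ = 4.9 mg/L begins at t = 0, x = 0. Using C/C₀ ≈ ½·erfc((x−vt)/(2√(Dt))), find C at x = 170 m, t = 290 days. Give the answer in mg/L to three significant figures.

4.80 mg/L

For a continuous step input, C/C₀ ≈ ½·erfc((x−vt)/(2√(Dt))).
vt = 0.61 × 290 = 176.9 m and 2√(Dt) = 2√(0.020 × 290) = 4.817 m.
Argument (x−vt)/(2√(Dt)) = (170 − 176.9)/4.817 = -1.432; ½·erfc(-1.432) = 0.9786.
C = 4.9 × 0.9786 = 4.80 mg/L.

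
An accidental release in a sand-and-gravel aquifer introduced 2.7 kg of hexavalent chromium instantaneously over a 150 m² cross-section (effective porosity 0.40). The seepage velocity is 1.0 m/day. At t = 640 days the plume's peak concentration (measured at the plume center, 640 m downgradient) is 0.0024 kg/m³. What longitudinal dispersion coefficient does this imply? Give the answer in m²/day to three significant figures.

0.0437 m²/day

At the plume center C_max = M/(n_e·A·√(4πDt)), so D = M²/(4πt·(n_e·A·C_max)²).
n_e·A·C_max = 0.40 × 150 × 0.0024 = 0.1440 kg/m.
D = 2.7²/(4π × 640 × 0.1440²) = 0.0437 m²/day.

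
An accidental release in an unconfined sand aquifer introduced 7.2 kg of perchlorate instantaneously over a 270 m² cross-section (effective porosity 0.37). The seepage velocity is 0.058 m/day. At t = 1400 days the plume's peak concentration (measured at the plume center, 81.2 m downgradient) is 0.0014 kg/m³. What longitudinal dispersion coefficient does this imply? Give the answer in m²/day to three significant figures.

0.151 m²/day

At the plume center C_max = M/(n_e·A·√(4πDt)), so D = M²/(4πt·(n_e·A·C_max)²).
n_e·A·C_max = 0.37 × 270 × 0.0014 = 0.1399 kg/m.
D = 7.2²/(4π × 1400 × 0.1399²) = 0.151 m²/day.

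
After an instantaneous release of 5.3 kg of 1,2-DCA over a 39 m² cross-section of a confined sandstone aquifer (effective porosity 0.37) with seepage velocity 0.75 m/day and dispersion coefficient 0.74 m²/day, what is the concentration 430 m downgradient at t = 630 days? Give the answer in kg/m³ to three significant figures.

For an instantaneous plane source, C(x,t) = M/(n_e·A·√(4πDt)) · exp(−(x−vt)²/(4Dt)), with n_e·A the pore (flow) area.
Plume center vt = 0.75 × 630 = 472.5 m, so the well at 430 m is 42.5 m upgradient of the peak.
√(4πDt) = 76.54 m, giving peak height M/(n_e·A·√(4πDt)) = 5.3/(0.37 × 39 × 76.54) = 0.004799 kg/m³.
(x−vt)²/(4Dt) = (-42.5)²/(4 × 0.74 × 630) = 0.9686; exp(−0.9686) = 0.3796.
C = 0.004799 × 0.3796 = 0.00182 kg/m³.

0.00182 kg/m³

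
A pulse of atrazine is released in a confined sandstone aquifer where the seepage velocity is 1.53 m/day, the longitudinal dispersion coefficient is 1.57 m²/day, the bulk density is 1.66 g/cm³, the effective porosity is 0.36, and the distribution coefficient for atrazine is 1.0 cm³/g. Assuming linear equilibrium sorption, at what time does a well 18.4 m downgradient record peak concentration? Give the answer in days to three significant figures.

63.8 days

Retardation factor R = 1 + ρ_b·K_d/n = 1 + 1.66 × 1.0/0.36 = 5.611.
Sorption retards both mechanisms: v_R = v/R = 0.2727 m/day, D_R = D/R = 0.2798 m²/day.
Peak time from v_R²t² + 2D_R t − x² = 0: t = (√(D_R² + v_R²x²) − D_R)/v_R².
√(D_R² + v_R²x²) = √(0.2798² + 0.2727² × 18.4²) = 5.025; v_R² = 0.07437.
t = (5.025 − 0.2798)/0.07437 = 63.8 days.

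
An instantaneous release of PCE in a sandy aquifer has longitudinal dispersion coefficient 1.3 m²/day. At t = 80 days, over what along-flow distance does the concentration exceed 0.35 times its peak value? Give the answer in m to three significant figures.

The plume is Gaussian with σ = √(2Dt) = √(2 × 1.3 × 80) = 14.42 m.
C/C_peak = exp(−Δx²/(2σ²)) = 0.35 ⇒ Δx = σ·√(−2 ln 0.35) = 14.42 × 1.449 = 20.89 m.
Width = 2Δx = 41.8 m.

41.8 m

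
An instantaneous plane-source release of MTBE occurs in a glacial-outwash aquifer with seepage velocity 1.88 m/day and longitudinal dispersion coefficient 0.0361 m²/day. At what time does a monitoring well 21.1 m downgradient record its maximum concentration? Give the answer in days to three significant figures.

For the 1D instantaneous-source solution, setting ∂C/∂t = 0 at fixed x gives v²t² + 2Dt − x² = 0, so t = (√(D² + v²x²) − D)/v².
√(D² + v²x²) = √(0.0361² + 1.88² × 21.1²) = 39.67; v² = 3.5344.
t = (39.67 − 0.0361)/3.5344 = 11.2 days (vs. the pure-advection estimate x/v = 11.2 d).

11.2 days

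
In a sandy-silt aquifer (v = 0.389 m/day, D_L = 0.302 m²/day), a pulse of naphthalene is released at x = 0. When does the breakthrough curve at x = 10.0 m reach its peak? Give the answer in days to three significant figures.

For the 1D instantaneous-source solution, setting ∂C/∂t = 0 at fixed x gives v²t² + 2Dt − x² = 0, so t = (√(D² + v²x²) − D)/v².
√(D² + v²x²) = √(0.302² + 0.389² × 10.0²) = 3.902; v² = 0.151321.
t = (3.902 − 0.302)/0.151321 = 23.8 days (vs. the pure-advection estimate x/v = 25.7 d).

23.8 days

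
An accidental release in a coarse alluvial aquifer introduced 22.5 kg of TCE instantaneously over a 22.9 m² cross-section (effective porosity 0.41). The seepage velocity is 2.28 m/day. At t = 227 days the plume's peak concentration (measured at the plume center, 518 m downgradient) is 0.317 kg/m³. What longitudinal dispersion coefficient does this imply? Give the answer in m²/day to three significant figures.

0.0200 m²/day

At the plume center C_max = M/(n_e·A·√(4πDt)), so D = M²/(4πt·(n_e·A·C_max)²).
n_e·A·C_max = 0.41 × 22.9 × 0.317 = 2.976 kg/m.
D = 22.5²/(4π × 227 × 2.976²) = 0.0200 m²/day.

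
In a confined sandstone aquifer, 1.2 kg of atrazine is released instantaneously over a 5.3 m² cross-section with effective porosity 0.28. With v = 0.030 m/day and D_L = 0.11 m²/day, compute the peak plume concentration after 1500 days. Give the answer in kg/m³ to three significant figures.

0.0178 kg/m³

The peak of an instantaneous 1D plume sits at x = vt; there the Gaussian factor is 1 and C_max = M/(n_e·A·√(4πDt)), where n_e·A is the pore area the mass is dissolved in.
√(4πDt) = √(4π × 0.11 × 1500) = 45.54 m, so C_max = 1.2/(0.28 × 5.3 × 45.54) = 0.0178 kg/m³.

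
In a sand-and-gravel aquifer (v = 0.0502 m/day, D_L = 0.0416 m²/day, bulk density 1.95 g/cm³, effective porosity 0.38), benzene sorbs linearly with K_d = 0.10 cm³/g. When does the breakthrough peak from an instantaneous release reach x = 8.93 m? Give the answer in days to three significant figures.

Retardation factor R = 1 + ρ_b·K_d/n = 1 + 1.95 × 0.10/0.38 = 1.513.
Sorption retards both mechanisms: v_R = v/R = 0.03318 m/day, D_R = D/R = 0.02750 m²/day.
Peak time from v_R²t² + 2D_R t − x² = 0: t = (√(D_R² + v_R²x²) − D_R)/v_R².
√(D_R² + v_R²x²) = √(0.02750² + 0.03318² × 8.93²) = 0.2976; v_R² = 0.001101.
t = (0.2976 − 0.02750)/0.001101 = 245 days.

245 days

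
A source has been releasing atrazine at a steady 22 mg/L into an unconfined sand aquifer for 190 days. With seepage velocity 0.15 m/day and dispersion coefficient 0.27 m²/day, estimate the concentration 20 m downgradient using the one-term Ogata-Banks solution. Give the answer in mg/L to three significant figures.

For a continuous step input, C/C₀ ≈ ½·erfc((x−vt)/(2√(Dt))).
vt = 0.15 × 190 = 28.5 m and 2√(Dt) = 2√(0.27 × 190) = 14.32 m.
Argument (x−vt)/(2√(Dt)) = (20 − 28.5)/14.32 = -0.5936; ½·erfc(-0.5936) = 0.7994.
C = 22 × 0.7994 = 17.6 mg/L.

17.6 mg/L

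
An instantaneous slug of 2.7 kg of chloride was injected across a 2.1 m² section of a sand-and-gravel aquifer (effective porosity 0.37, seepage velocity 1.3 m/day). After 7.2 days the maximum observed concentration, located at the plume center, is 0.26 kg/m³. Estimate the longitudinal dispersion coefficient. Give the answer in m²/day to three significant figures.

1.97 m²/day

At the plume center C_max = M/(n_e·A·√(4πDt)), so D = M²/(4πt·(n_e·A·C_max)²).
n_e·A·C_max = 0.37 × 2.1 × 0.26 = 0.2020 kg/m.
D = 2.7²/(4π × 7.2 × 0.2020²) = 1.97 m²/day.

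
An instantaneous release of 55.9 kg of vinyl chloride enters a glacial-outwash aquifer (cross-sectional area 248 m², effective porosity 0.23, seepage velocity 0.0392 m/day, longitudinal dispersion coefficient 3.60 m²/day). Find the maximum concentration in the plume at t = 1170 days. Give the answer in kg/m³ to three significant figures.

0.00426 kg/m³

The peak of an instantaneous 1D plume sits at x = vt; there the Gaussian factor is 1 and C_max = M/(n_e·A·√(4πDt)), where n_e·A is the pore area the mass is dissolved in.
√(4πDt) = √(4π × 3.60 × 1170) = 230.1 m, so C_max = 55.9/(0.23 × 248 × 230.1) = 0.00426 kg/m³.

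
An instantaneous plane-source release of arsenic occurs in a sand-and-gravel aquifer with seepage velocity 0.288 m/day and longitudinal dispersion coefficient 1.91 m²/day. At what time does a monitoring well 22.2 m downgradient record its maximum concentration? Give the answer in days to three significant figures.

For the 1D instantaneous-source solution, setting ∂C/∂t = 0 at fixed x gives v²t² + 2Dt − x² = 0, so t = (√(D² + v²x²) − D)/v².
√(D² + v²x²) = √(1.91² + 0.288² × 22.2²) = 6.673; v² = 0.082944.
t = (6.673 − 1.91)/0.082944 = 57.4 days (vs. the pure-advection estimate x/v = 77.1 d).

57.4 days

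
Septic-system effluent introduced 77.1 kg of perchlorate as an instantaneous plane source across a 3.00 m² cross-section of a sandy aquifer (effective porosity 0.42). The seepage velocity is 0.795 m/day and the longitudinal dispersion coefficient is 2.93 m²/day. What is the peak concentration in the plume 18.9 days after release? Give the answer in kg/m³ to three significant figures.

The peak of an instantaneous 1D plume sits at x = vt; there the Gaussian factor is 1 and C_max = M/(n_e·A·√(4πDt)), where n_e·A is the pore area the mass is dissolved in.
√(4πDt) = √(4π × 2.93 × 18.9) = 26.38 m, so C_max = 77.1/(0.42 × 3.00 × 26.38) = 2.32 kg/m³.

2.32 kg/m³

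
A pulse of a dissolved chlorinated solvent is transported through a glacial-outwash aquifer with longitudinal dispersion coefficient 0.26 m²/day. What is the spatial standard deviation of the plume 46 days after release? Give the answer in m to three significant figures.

4.89 m

Dispersive spreading gives a Gaussian with σ² = 2Dt; advection only shifts the center.
σ = √(2 × 0.26 × 46) = 4.89 m.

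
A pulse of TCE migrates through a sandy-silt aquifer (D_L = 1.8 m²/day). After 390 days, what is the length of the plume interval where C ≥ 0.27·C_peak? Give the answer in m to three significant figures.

The plume is Gaussian with σ = √(2Dt) = √(2 × 1.8 × 390) = 37.47 m.
C/C_peak = exp(−Δx²/(2σ²)) = 0.27 ⇒ Δx = σ·√(−2 ln 0.27) = 37.47 × 1.618 = 60.63 m.
Width = 2Δx = 121 m.

121 m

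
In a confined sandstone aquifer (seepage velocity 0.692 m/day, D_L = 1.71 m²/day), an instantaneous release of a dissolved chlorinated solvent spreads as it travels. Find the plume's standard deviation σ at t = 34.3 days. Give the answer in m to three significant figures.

Dispersive spreading gives a Gaussian with σ² = 2Dt; advection only shifts the center.
σ = √(2 × 1.71 × 34.3) = 10.8 m.

10.8 m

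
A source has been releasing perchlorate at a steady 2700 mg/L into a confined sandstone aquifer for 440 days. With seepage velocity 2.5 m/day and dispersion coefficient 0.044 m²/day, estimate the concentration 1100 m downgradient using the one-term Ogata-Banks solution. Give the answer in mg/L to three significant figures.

For a continuous step input, C/C₀ ≈ ½·erfc((x−vt)/(2√(Dt))).
vt = 2.5 × 440 = 1100 m and 2√(Dt) = 2√(0.044 × 440) = 8.800 m.
Argument (x−vt)/(2√(Dt)) = (1100 − 1100)/8.800 = 0; ½·erfc(0) = 0.5000.
C = 2700 × 0.5000 = 1350 mg/L.

1350 mg/L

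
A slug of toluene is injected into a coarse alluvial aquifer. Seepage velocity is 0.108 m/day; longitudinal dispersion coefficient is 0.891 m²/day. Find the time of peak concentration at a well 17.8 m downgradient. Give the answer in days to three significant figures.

For the 1D instantaneous-source solution, setting ∂C/∂t = 0 at fixed x gives v²t² + 2Dt − x² = 0, so t = (√(D² + v²x²) − D)/v².
√(D² + v²x²) = √(0.891² + 0.108² × 17.8²) = 2.119; v² = 0.011664.
t = (2.119 − 0.891)/0.011664 = 105 days (vs. the pure-advection estimate x/v = 165 d).

105 days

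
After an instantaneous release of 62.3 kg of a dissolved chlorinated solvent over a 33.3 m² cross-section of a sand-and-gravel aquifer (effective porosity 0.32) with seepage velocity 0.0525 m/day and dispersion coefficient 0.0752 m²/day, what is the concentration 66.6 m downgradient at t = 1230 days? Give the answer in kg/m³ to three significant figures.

0.170 kg/m³

For an instantaneous plane source, C(x,t) = M/(n_e·A·√(4πDt)) · exp(−(x−vt)²/(4Dt)), with n_e·A the pore (flow) area.
Plume center vt = 0.0525 × 1230 = 64.575 m, so the well at 66.6 m is 2.025 m downgradient of the peak.
√(4πDt) = 34.09 m, giving peak height M/(n_e·A·√(4πDt)) = 62.3/(0.32 × 33.3 × 34.09) = 0.1715 kg/m³.
(x−vt)²/(4Dt) = (2.025)²/(4 × 0.0752 × 1230) = 0.01108; exp(−0.01108) = 0.9890.
C = 0.1715 × 0.9890 = 0.170 kg/m³.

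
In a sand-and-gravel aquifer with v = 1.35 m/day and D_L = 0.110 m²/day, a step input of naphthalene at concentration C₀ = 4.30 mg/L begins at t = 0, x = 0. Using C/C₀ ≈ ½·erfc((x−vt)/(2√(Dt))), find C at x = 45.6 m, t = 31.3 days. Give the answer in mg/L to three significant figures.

0.435 mg/L

For a continuous step input, C/C₀ ≈ ½·erfc((x−vt)/(2√(Dt))).
vt = 1.35 × 31.3 = 42.255 m and 2√(Dt) = 2√(0.110 × 31.3) = 3.711 m.
Argument (x−vt)/(2√(Dt)) = (45.6 − 42.255)/3.711 = 0.9014; ½·erfc(0.9014) = 0.1012.
C = 4.30 × 0.1012 = 0.435 mg/L.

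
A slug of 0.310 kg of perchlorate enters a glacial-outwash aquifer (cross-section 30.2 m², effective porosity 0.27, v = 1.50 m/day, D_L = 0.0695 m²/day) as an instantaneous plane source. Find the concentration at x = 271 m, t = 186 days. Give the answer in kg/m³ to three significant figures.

0.000865 kg/m³

For an instantaneous plane source, C(x,t) = M/(n_e·A·√(4πDt)) · exp(−(x−vt)²/(4Dt)), with n_e·A the pore (flow) area.
Plume center vt = 1.50 × 186 = 279 m, so the well at 271 m is 8 m upgradient of the peak.
√(4πDt) = 12.75 m, giving peak height M/(n_e·A·√(4πDt)) = 0.310/(0.27 × 30.2 × 12.75) = 0.002982 kg/m³.
(x−vt)²/(4Dt) = (-8)²/(4 × 0.0695 × 186) = 1.238; exp(−1.238) = 0.2900.
C = 0.002982 × 0.2900 = 0.000865 kg/m³.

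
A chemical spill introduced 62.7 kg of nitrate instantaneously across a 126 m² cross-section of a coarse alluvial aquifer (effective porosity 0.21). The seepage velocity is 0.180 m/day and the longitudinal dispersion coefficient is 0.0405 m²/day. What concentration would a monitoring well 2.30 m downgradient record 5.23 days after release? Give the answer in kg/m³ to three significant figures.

For an instantaneous plane source, C(x,t) = M/(n_e·A·√(4πDt)) · exp(−(x−vt)²/(4Dt)), with n_e·A the pore (flow) area.
Plume center vt = 0.180 × 5.23 = 0.9414 m, so the well at 2.30 m is 1.3586 m downgradient of the peak.
√(4πDt) = 1.631 m, giving peak height M/(n_e·A·√(4πDt)) = 62.7/(0.21 × 126 × 1.631) = 1.453 kg/m³.
(x−vt)²/(4Dt) = (1.3586)²/(4 × 0.0405 × 5.23) = 2.179; exp(−2.179) = 0.1132.
C = 1.453 × 0.1132 = 0.164 kg/m³.

0.164 kg/m³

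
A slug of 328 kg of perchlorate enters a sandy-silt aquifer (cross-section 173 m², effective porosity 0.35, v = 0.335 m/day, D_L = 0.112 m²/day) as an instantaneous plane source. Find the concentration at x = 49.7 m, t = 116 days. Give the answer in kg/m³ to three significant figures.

For an instantaneous plane source, C(x,t) = M/(n_e·A·√(4πDt)) · exp(−(x−vt)²/(4Dt)), with n_e·A the pore (flow) area.
Plume center vt = 0.335 × 116 = 38.86 m, so the well at 49.7 m is 10.84 m downgradient of the peak.
√(4πDt) = 12.78 m, giving peak height M/(n_e·A·√(4πDt)) = 328/(0.35 × 173 × 12.78) = 0.4239 kg/m³.
(x−vt)²/(4Dt) = (10.84)²/(4 × 0.112 × 116) = 2.261; exp(−2.261) = 0.1042.
C = 0.4239 × 0.1042 = 0.0442 kg/m³.

0.0442 kg/m³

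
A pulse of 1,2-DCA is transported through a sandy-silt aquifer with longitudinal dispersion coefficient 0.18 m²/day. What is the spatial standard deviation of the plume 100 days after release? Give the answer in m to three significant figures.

Dispersive spreading gives a Gaussian with σ² = 2Dt; advection only shifts the center.
σ = √(2 × 0.18 × 100) = 6.00 m.

6.00 m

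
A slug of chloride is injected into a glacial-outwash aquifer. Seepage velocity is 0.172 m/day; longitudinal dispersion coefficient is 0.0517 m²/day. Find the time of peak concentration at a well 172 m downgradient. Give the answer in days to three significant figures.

For the 1D instantaneous-source solution, setting ∂C/∂t = 0 at fixed x gives v²t² + 2Dt − x² = 0, so t = (√(D² + v²x²) − D)/v².
√(D² + v²x²) = √(0.0517² + 0.172² × 172²) = 29.58; v² = 0.029584.
t = (29.58 − 0.0517)/0.029584 = 998 days (vs. the pure-advection estimate x/v = 1000 d).

998 days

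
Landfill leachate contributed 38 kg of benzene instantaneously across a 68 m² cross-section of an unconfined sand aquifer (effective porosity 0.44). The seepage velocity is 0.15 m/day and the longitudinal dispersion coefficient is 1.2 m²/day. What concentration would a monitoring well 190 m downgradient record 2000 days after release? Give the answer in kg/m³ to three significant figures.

0.00207 kg/m³

For an instantaneous plane source, C(x,t) = M/(n_e·A·√(4πDt)) · exp(−(x−vt)²/(4Dt)), with n_e·A the pore (flow) area.
Plume center vt = 0.15 × 2000 = 300 m, so the well at 190 m is 110 m upgradient of the peak.
√(4πDt) = 173.7 m, giving peak height M/(n_e·A·√(4πDt)) = 38/(0.44 × 68 × 173.7) = 0.007312 kg/m³.
(x−vt)²/(4Dt) = (-110)²/(4 × 1.2 × 2000) = 1.260; exp(−1.260) = 0.2837.
C = 0.007312 × 0.2837 = 0.00207 kg/m³.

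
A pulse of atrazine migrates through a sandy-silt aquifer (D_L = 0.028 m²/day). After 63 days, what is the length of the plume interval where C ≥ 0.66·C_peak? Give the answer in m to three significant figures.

The plume is Gaussian with σ = √(2Dt) = √(2 × 0.028 × 63) = 1.878 m.
C/C_peak = exp(−Δx²/(2σ²)) = 0.66 ⇒ Δx = σ·√(−2 ln 0.66) = 1.878 × 0.9116 = 1.712 m.
Width = 2Δx = 3.42 m.

3.42 m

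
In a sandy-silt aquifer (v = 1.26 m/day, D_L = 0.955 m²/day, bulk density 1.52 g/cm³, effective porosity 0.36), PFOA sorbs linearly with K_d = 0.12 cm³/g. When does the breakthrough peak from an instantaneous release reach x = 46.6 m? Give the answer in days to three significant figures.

Retardation factor R = 1 + ρ_b·K_d/n = 1 + 1.52 × 0.12/0.36 = 1.507.
Sorption retards both mechanisms: v_R = v/R = 0.8361 m/day, D_R = D/R = 0.6337 m²/day.
Peak time from v_R²t² + 2D_R t − x² = 0: t = (√(D_R² + v_R²x²) − D_R)/v_R².
√(D_R² + v_R²x²) = √(0.6337² + 0.8361² × 46.6²) = 38.97; v_R² = 0.6991.
t = (38.97 − 0.6337)/0.6991 = 54.8 days.

54.8 days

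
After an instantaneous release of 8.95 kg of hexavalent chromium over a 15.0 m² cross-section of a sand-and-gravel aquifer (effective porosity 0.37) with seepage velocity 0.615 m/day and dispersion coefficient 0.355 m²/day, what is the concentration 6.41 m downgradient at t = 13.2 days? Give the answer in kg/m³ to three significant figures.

For an instantaneous plane source, C(x,t) = M/(n_e·A·√(4πDt)) · exp(−(x−vt)²/(4Dt)), with n_e·A the pore (flow) area.
Plume center vt = 0.615 × 13.2 = 8.118 m, so the well at 6.41 m is 1.708 m upgradient of the peak.
√(4πDt) = 7.674 m, giving peak height M/(n_e·A·√(4πDt)) = 8.95/(0.37 × 15.0 × 7.674) = 0.2101 kg/m³.
(x−vt)²/(4Dt) = (-1.708)²/(4 × 0.355 × 13.2) = 0.1556; exp(−0.1556) = 0.8559.
C = 0.2101 × 0.8559 = 0.180 kg/m³.

0.180 kg/m³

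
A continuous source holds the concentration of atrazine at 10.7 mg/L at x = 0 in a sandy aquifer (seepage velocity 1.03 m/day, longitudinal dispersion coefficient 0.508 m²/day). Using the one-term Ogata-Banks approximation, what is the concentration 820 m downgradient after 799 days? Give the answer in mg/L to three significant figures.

5.79 mg/L

For a continuous step input, C/C₀ ≈ ½·erfc((x−vt)/(2√(Dt))).
vt = 1.03 × 799 = 822.97 m and 2√(Dt) = 2√(0.508 × 799) = 40.29 m.
Argument (x−vt)/(2√(Dt)) = (820 − 822.97)/40.29 = -0.07372; ½·erfc(-0.07372) = 0.5415.
C = 10.7 × 0.5415 = 5.79 mg/L.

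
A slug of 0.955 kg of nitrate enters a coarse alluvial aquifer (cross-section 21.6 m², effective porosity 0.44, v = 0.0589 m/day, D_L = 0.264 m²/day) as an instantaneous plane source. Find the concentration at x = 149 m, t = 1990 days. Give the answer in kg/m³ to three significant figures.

For an instantaneous plane source, C(x,t) = M/(n_e·A·√(4πDt)) · exp(−(x−vt)²/(4Dt)), with n_e·A the pore (flow) area.
Plume center vt = 0.0589 × 1990 = 117.211 m, so the well at 149 m is 31.789 m downgradient of the peak.
√(4πDt) = 81.25 m, giving peak height M/(n_e·A·√(4πDt)) = 0.955/(0.44 × 21.6 × 81.25) = 0.001237 kg/m³.
(x−vt)²/(4Dt) = (31.789)²/(4 × 0.264 × 1990) = 0.4809; exp(−0.4809) = 0.6182.
C = 0.001237 × 0.6182 = 0.000765 kg/m³.

0.000765 kg/m³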